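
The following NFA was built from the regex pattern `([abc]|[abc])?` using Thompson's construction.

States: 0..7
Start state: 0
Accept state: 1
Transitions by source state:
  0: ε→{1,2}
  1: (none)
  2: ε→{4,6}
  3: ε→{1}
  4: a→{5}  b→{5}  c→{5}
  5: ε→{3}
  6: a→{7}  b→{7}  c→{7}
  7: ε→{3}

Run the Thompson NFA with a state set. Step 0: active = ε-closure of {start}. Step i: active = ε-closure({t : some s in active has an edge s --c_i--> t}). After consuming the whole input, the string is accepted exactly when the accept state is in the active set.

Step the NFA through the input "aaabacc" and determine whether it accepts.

start: ε-closure({0}) = {0,1,2,4,6}
'a' @ 1: {1,3,5,7}  ✓accept
'a' @ 2: {}  — state set empty
rest 'abacc' ignored (set empty)
end set {} — state 1 not in

Answer: REJECT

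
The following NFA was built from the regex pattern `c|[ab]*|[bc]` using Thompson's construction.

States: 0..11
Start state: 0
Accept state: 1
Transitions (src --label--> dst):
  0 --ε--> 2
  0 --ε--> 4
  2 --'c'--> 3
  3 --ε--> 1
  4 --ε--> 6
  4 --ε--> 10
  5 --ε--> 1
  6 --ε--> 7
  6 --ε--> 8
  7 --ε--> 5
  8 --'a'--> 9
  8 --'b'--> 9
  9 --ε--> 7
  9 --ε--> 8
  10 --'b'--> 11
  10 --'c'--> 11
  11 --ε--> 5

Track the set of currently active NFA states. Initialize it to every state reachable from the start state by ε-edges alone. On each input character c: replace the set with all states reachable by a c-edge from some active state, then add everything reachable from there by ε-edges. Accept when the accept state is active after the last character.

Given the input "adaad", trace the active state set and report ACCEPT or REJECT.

initial (ε-close {0}): {0,1,2,4,5,6,7,8,10}
'a' @ 1: {1,5,7,8,9}  [accepting]
'd' @ 2: {}  — no active states
rest 'aad' ignored (set empty)
after full input: {}  (accept=1 not in)

Answer: REJECT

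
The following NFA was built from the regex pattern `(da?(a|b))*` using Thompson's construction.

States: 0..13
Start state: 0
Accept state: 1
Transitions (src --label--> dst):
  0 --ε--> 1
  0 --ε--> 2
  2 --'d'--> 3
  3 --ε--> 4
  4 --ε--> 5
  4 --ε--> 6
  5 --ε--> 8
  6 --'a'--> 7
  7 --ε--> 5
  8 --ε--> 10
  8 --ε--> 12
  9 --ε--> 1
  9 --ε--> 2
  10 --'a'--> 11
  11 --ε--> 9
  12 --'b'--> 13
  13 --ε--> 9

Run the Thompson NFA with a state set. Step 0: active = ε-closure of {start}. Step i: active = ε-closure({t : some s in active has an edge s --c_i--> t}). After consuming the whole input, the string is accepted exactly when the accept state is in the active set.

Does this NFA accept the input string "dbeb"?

S₀ = ε-closure({0}) = {0,1,2}
'd' @ 1: {3,4,5,6,8,10,12}
'b' @ 2: {1,2,9,13}  (accept∈set)
'e' @ 3: {}  — state set empty
rest 'b' ignored (set empty)
end set {} — state 1 not in

Answer: REJECT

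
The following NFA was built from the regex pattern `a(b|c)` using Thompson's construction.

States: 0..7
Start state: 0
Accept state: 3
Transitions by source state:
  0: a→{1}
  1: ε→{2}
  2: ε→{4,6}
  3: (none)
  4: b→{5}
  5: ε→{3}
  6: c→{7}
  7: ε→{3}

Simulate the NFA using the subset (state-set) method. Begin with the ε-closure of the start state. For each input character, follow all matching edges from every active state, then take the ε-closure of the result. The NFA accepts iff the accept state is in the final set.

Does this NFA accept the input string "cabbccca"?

Answer: REJECT

Derivation:
S₀ = ε-closure({0}) = {0}
'c' @ 1: {}  — state set empty
rest 'abbccca' ignored (set empty)
after full input: {}  (accept=3 not in)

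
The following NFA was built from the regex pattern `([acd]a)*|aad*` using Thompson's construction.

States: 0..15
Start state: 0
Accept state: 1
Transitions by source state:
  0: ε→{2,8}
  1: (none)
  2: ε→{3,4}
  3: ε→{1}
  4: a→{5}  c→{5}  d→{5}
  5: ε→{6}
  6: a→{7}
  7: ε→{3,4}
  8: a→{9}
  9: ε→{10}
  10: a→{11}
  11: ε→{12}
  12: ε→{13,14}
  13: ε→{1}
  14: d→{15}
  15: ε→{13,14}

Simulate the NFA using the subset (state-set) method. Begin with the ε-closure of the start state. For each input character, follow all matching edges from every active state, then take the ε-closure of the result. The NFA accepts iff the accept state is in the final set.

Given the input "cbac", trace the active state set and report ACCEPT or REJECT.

Answer: REJECT

Trace:
S₀ = ε-closure({0}) = {0,1,2,3,4,8}
'c' @ 1: {5,6}
'b' @ 2: {}  — state set empty
rest 'ac' ignored (set empty)
final: {}; accept 1 not in set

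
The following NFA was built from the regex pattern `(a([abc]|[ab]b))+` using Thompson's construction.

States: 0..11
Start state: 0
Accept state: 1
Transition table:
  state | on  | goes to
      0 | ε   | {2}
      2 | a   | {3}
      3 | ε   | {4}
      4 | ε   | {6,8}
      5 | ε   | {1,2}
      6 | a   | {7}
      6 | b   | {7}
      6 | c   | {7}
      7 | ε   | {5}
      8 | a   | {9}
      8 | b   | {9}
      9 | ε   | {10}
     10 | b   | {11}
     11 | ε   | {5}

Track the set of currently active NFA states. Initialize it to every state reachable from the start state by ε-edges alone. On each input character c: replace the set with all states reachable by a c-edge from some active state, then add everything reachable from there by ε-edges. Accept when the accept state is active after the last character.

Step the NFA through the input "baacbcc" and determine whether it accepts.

start: ε-closure({0}) = {0,2}
'b' @ 1: {}  — state set empty
rest 'aacbcc' ignored (set empty)
end set {} — state 1 not in

Answer: REJECT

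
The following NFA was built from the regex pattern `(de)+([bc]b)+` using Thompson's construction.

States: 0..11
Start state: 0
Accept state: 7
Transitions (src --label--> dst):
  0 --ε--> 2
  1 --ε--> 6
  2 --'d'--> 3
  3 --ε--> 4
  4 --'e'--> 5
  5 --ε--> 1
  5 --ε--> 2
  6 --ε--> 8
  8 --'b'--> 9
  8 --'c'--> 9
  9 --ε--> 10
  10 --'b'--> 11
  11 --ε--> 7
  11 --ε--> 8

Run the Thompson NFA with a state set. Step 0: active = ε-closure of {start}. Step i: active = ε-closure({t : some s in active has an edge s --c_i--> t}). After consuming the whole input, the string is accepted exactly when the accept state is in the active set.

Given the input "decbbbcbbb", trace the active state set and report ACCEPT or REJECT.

start: ε-closure({0}) = {0,2}
'd' @ 1: {3,4}
'e' @ 2: {1,2,5,6,8}
'c' @ 3: {9,10}
'b' @ 4: {7,8,11}  ✓accept
'b' @ 5: {9,10}
'b' @ 6: {7,8,11}  ✓accept
'c' @ 7: {9,10}
'b' @ 8: {7,8,11}  ✓accept
'b' @ 9: {9,10}
'b' @ 10: {7,8,11}  ✓accept
after full input: {7,8,11}  (accept=7 in)

Answer: ACCEPT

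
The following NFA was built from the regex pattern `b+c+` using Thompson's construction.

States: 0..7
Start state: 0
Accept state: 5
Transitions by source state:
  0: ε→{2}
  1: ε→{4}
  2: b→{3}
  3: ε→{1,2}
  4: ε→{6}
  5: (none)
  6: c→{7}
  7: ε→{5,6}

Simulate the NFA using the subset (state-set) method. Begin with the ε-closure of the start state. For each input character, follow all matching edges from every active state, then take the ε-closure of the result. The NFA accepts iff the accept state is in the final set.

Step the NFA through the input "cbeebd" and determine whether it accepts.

Answer: REJECT

Derivation:
S₀ = ε-closure({0}) = {0,2}
'c' @ 1: {}  — dead — no transitions
rest 'beebd' ignored (set empty)
final: {}; accept 5 not in set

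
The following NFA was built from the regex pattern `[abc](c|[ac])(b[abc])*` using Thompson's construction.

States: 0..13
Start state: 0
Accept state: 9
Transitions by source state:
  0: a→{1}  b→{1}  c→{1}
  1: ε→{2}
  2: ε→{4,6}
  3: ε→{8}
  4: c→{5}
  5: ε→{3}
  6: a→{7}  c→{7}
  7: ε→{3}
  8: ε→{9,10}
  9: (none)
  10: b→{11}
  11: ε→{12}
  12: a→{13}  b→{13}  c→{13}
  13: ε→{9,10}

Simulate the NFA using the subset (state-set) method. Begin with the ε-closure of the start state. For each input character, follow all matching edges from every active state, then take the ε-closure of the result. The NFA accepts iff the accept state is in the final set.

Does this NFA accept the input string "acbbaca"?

Answer: REJECT

Steps:
start: ε-closure({0}) = {0}
'a' @ 1: {1,2,4,6}
'c' @ 2: {3,5,7,8,9,10}  [accepting]
'b' @ 3: {11,12}
'b' @ 4: {9,10,13}  [accepting]
'a' @ 5: {}  — state set empty
rest 'ca' ignored (set empty)
after full input: {}  (accept=9 not in)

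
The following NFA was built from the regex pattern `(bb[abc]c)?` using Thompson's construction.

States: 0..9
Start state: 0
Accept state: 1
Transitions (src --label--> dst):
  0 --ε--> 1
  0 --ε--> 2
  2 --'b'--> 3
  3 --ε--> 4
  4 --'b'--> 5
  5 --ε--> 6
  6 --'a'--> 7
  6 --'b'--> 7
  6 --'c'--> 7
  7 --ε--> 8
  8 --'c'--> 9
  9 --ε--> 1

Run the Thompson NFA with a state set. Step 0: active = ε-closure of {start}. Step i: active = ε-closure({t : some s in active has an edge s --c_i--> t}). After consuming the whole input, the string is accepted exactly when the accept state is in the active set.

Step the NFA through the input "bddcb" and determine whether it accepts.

initial (ε-close {0}): {0,1,2}
'b' @ 1: {3,4}
'd' @ 2: {}  — state set empty
rest 'dcb' ignored (set empty)
end set {} — state 1 not in

Answer: REJECT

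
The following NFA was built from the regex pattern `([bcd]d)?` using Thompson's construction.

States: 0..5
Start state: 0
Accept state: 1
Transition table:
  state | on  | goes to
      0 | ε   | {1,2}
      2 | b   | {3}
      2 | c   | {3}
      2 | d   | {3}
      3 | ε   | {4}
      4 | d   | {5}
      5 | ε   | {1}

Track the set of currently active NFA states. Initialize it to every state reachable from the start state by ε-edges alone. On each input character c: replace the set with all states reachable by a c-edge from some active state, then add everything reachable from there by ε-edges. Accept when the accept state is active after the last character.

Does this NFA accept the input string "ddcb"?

S₀ = ε-closure({0}) = {0,1,2}
'd' @ 1: {3,4}
'd' @ 2: {1,5}  (accept∈set)
'c' @ 3: {}  — state set empty
rest 'b' ignored (set empty)
after full input: {}  (accept=1 not in)

Answer: REJECT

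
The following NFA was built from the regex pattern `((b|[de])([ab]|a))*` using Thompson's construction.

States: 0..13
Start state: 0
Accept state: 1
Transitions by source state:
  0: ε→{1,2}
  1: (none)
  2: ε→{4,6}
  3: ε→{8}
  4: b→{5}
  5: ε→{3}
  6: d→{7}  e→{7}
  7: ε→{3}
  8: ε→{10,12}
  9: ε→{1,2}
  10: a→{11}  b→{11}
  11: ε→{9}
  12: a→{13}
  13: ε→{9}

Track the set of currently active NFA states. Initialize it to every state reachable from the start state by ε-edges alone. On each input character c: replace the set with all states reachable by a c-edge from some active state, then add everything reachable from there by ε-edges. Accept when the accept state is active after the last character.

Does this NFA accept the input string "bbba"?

Answer: ACCEPT

Steps:
S₀ = ε-closure({0}) = {0,1,2,4,6}
'b' @ 1: {3,5,8,10,12}
'b' @ 2: {1,2,4,6,9,11}  ✓accept
'b' @ 3: {3,5,8,10,12}
'a' @ 4: {1,2,4,6,9,11,13}  ✓accept
after full input: {1,2,4,6,9,11,13}  (accept=1 in)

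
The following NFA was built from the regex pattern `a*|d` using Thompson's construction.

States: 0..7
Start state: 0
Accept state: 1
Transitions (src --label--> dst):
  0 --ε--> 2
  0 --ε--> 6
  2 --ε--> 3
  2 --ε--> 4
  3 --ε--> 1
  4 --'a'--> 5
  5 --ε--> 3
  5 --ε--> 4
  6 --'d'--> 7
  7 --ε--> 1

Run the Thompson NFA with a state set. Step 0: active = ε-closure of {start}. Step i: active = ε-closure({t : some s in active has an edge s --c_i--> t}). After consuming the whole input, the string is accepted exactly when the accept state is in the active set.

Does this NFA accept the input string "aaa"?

start: ε-closure({0}) = {0,1,2,3,4,6}
'a' @ 1: {1,3,4,5}  [accepting]
'a' @ 2: {1,3,4,5}  [accepting]
'a' @ 3: {1,3,4,5}  [accepting]
after full input: {1,3,4,5}  (accept=1 in)

Answer: ACCEPT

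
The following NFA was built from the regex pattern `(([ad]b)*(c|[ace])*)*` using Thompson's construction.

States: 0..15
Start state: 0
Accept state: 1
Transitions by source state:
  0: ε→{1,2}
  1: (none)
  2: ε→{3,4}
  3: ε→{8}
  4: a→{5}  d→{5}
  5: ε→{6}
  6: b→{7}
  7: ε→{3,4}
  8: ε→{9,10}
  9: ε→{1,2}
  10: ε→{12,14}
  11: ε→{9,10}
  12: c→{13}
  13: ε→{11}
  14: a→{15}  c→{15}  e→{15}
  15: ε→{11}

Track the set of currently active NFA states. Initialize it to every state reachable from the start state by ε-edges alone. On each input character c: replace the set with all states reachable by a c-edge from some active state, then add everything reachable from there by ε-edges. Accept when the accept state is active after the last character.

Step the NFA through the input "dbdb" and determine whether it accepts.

Answer: ACCEPT

Derivation:
start: ε-closure({0}) = {0,1,2,3,4,8,9,10,12,14}
'd' @ 1: {5,6}
'b' @ 2: {1,2,3,4,7,8,9,10,12,14}  [accepting]
'd' @ 3: {5,6}
'b' @ 4: {1,2,3,4,7,8,9,10,12,14}  [accepting]
end set {1,2,3,4,7,8,9,10,12,14} — state 1 in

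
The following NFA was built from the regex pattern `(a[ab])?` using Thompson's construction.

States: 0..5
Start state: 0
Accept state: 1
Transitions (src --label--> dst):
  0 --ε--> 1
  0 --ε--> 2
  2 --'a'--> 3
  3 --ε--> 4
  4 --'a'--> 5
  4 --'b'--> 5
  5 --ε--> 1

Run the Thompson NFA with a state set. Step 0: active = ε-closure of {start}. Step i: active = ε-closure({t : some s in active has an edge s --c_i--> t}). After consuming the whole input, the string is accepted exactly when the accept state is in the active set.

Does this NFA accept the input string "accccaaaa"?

Answer: REJECT

Trace:
initial (ε-close {0}): {0,1,2}
'a' @ 1: {3,4}
'c' @ 2: {}  — no active states
rest 'cccaaaa' ignored (set empty)
after full input: {}  (accept=1 not in)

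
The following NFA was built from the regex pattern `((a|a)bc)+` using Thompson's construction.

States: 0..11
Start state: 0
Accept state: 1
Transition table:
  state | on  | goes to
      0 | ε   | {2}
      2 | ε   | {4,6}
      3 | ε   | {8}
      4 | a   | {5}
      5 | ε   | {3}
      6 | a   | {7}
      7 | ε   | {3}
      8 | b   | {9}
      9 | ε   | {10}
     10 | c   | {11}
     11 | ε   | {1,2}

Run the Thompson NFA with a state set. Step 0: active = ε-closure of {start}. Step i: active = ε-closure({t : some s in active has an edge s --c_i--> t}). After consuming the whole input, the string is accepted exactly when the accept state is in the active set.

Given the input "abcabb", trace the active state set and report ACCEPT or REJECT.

Answer: REJECT

Steps:
initial (ε-close {0}): {0,2,4,6}
'a' @ 1: {3,5,7,8}
'b' @ 2: {9,10}
'c' @ 3: {1,2,4,6,11}  (accept∈set)
'a' @ 4: {3,5,7,8}
'b' @ 5: {9,10}
'b' @ 6: {}  — no active states
after full input: {}  (accept=1 not in)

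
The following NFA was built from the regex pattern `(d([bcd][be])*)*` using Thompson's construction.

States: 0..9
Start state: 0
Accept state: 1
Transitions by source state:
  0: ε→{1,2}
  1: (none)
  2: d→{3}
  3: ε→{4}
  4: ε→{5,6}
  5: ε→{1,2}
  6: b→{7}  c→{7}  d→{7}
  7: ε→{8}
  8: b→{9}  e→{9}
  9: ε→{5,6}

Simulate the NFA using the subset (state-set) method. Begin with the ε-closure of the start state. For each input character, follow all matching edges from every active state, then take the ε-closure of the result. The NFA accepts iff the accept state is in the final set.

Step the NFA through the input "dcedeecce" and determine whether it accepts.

S₀ = ε-closure({0}) = {0,1,2}
'd' @ 1: {1,2,3,4,5,6}  (accept∈set)
'c' @ 2: {7,8}
'e' @ 3: {1,2,5,6,9}  (accept∈set)
'd' @ 4: {1,2,3,4,5,6,7,8}  (accept∈set)
'e' @ 5: {1,2,5,6,9}  (accept∈set)
'e' @ 6: {}  — no active states
rest 'cce' ignored (set empty)
end set {} — state 1 not in

Answer: REJECT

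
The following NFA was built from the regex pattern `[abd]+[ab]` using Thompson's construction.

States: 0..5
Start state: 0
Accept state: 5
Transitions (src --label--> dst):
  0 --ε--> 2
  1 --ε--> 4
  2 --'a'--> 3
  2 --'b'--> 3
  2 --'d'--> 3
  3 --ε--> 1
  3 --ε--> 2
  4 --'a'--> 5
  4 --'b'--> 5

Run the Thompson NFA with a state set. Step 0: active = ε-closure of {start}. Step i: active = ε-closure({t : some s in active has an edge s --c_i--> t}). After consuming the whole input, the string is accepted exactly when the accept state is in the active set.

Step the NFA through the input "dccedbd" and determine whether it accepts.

start: ε-closure({0}) = {0,2}
'd' @ 1: {1,2,3,4}
'c' @ 2: {}  — no active states
rest 'cedbd' ignored (set empty)
end set {} — state 5 not in

Answer: REJECT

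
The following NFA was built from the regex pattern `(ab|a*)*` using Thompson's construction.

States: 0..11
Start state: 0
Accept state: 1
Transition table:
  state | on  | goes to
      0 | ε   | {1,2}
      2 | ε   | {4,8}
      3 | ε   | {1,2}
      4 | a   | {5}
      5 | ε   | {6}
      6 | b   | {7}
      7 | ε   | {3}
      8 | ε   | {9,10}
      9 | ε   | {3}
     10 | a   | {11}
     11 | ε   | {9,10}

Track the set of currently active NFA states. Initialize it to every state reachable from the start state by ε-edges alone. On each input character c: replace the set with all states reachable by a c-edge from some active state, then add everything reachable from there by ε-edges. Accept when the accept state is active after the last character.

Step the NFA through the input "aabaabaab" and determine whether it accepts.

Answer: ACCEPT

Derivation:
initial (ε-close {0}): {0,1,2,3,4,8,9,10}
'a' @ 1: {1,2,3,4,5,6,8,9,10,11}  [accepting]
'a' @ 2: {1,2,3,4,5,6,8,9,10,11}  [accepting]
'b' @ 3: {1,2,3,4,7,8,9,10}  [accepting]
'a' @ 4: {1,2,3,4,5,6,8,9,10,11}  [accepting]
'a' @ 5: {1,2,3,4,5,6,8,9,10,11}  [accepting]
'b' @ 6: {1,2,3,4,7,8,9,10}  [accepting]
'a' @ 7: {1,2,3,4,5,6,8,9,10,11}  [accepting]
'a' @ 8: {1,2,3,4,5,6,8,9,10,11}  [accepting]
'b' @ 9: {1,2,3,4,7,8,9,10}  [accepting]
final: {1,2,3,4,7,8,9,10}; accept 1 in set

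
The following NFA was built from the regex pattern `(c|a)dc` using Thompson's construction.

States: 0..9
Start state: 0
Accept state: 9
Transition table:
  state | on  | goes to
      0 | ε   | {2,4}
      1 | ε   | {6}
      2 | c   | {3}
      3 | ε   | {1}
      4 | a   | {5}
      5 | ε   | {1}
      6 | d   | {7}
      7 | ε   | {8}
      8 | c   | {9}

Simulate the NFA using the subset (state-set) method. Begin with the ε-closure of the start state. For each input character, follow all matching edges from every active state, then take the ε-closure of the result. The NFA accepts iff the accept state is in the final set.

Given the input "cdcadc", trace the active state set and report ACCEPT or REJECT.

Answer: REJECT

Derivation:
initial (ε-close {0}): {0,2,4}
'c' @ 1: {1,3,6}
'd' @ 2: {7,8}
'c' @ 3: {9}  (accept∈set)
'a' @ 4: {}  — dead — no transitions
rest 'dc' ignored (set empty)
end set {} — state 9 not in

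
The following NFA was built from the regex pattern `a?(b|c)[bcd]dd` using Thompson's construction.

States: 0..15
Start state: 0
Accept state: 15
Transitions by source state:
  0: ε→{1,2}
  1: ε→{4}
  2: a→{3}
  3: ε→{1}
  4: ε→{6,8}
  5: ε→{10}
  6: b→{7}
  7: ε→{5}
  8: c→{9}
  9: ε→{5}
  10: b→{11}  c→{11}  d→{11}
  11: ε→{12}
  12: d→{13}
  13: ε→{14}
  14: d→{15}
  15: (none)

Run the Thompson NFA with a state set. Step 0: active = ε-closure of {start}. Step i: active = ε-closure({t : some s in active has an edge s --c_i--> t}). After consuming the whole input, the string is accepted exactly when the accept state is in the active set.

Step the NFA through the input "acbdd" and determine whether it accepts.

Answer: ACCEPT

Derivation:
initial (ε-close {0}): {0,1,2,4,6,8}
'a' @ 1: {1,3,4,6,8}
'c' @ 2: {5,9,10}
'b' @ 3: {11,12}
'd' @ 4: {13,14}
'd' @ 5: {15}  [accepting]
final: {15}; accept 15 in set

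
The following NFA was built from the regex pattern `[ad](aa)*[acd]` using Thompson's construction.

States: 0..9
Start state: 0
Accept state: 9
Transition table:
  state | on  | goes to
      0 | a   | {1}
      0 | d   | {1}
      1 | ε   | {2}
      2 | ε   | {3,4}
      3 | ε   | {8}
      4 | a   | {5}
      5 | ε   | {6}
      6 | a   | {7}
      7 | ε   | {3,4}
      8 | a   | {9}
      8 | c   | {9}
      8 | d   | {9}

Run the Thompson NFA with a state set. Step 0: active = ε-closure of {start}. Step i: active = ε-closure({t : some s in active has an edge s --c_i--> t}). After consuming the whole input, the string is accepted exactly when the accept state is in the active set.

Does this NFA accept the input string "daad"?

Answer: ACCEPT

Trace:
initial (ε-close {0}): {0}
'd' @ 1: {1,2,3,4,8}
'a' @ 2: {5,6,9}  (accept∈set)
'a' @ 3: {3,4,7,8}
'd' @ 4: {9}  (accept∈set)
after full input: {9}  (accept=9 in)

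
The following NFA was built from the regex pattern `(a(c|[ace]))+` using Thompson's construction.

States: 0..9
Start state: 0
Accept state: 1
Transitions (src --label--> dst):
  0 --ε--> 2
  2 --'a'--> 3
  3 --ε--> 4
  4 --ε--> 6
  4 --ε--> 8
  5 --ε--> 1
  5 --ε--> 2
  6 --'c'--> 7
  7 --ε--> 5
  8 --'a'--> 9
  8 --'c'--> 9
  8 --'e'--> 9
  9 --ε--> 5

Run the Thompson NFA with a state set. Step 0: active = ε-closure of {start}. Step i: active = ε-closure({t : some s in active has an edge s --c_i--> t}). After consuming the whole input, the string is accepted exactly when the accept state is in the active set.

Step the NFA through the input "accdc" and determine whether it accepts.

Answer: REJECT

Steps:
S₀ = ε-closure({0}) = {0,2}
'a' @ 1: {3,4,6,8}
'c' @ 2: {1,2,5,7,9}  (accept∈set)
'c' @ 3: {}  — dead — no transitions
rest 'dc' ignored (set empty)
final: {}; accept 1 not in set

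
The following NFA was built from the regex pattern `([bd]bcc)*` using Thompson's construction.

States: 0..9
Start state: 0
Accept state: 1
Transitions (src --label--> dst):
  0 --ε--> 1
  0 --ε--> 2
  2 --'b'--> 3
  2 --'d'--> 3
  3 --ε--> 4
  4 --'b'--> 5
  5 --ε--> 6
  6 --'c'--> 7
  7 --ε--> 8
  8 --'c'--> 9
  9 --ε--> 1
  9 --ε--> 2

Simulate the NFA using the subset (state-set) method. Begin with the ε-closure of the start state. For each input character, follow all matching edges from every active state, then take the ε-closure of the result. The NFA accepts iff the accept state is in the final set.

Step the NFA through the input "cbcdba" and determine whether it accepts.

Answer: REJECT

Steps:
start: ε-closure({0}) = {0,1,2}
'c' @ 1: {}  — state set empty
rest 'bcdba' ignored (set empty)
after full input: {}  (accept=1 not in)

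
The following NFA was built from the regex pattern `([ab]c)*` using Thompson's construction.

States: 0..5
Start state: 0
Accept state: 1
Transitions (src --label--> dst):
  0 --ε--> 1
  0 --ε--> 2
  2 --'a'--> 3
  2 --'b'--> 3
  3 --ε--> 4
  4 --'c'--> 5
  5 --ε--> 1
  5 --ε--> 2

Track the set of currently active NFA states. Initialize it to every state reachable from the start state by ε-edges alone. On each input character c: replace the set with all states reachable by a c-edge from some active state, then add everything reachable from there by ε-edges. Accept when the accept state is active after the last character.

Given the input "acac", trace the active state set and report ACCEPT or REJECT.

initial (ε-close {0}): {0,1,2}
'a' @ 1: {3,4}
'c' @ 2: {1,2,5}  ✓accept
'a' @ 3: {3,4}
'c' @ 4: {1,2,5}  ✓accept
after full input: {1,2,5}  (accept=1 in)

Answer: ACCEPT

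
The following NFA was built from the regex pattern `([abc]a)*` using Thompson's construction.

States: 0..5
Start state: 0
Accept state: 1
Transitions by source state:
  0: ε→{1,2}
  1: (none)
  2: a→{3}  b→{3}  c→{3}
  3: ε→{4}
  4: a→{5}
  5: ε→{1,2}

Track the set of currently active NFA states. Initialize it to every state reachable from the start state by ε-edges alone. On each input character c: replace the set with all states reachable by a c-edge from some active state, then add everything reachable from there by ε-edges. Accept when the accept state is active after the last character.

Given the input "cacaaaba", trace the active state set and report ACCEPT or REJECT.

Answer: ACCEPT

Trace:
S₀ = ε-closure({0}) = {0,1,2}
'c' @ 1: {3,4}
'a' @ 2: {1,2,5}  [accepting]
'c' @ 3: {3,4}
'a' @ 4: {1,2,5}  [accepting]
'a' @ 5: {3,4}
'a' @ 6: {1,2,5}  [accepting]
'b' @ 7: {3,4}
'a' @ 8: {1,2,5}  [accepting]
final: {1,2,5}; accept 1 in set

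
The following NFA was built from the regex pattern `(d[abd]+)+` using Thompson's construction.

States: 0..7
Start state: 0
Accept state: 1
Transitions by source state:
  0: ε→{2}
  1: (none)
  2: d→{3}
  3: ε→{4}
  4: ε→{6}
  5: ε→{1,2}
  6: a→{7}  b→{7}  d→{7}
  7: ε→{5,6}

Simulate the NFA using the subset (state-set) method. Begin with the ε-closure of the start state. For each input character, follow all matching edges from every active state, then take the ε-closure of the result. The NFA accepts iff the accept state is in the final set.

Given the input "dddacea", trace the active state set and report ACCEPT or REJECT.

start: ε-closure({0}) = {0,2}
'd' @ 1: {3,4,6}
'd' @ 2: {1,2,5,6,7}  (accept∈set)
'd' @ 3: {1,2,3,4,5,6,7}  (accept∈set)
'a' @ 4: {1,2,5,6,7}  (accept∈set)
'c' @ 5: {}  — no active states
rest 'ea' ignored (set empty)
end set {} — state 1 not in

Answer: REJECT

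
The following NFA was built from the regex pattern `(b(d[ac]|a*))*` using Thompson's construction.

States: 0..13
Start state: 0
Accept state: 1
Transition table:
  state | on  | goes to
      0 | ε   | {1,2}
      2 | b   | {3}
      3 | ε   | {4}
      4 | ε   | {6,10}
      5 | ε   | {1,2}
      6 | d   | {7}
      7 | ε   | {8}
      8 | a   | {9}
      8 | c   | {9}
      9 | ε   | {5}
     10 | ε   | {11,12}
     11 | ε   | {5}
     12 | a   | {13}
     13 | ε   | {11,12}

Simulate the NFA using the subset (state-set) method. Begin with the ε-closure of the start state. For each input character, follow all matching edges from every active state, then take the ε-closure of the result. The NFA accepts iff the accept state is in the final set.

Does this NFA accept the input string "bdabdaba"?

initial (ε-close {0}): {0,1,2}
'b' @ 1: {1,2,3,4,5,6,10,11,12}  [accepting]
'd' @ 2: {7,8}
'a' @ 3: {1,2,5,9}  [accepting]
'b' @ 4: {1,2,3,4,5,6,10,11,12}  [accepting]
'd' @ 5: {7,8}
'a' @ 6: {1,2,5,9}  [accepting]
'b' @ 7: {1,2,3,4,5,6,10,11,12}  [accepting]
'a' @ 8: {1,2,5,11,12,13}  [accepting]
after full input: {1,2,5,11,12,13}  (accept=1 in)

Answer: ACCEPT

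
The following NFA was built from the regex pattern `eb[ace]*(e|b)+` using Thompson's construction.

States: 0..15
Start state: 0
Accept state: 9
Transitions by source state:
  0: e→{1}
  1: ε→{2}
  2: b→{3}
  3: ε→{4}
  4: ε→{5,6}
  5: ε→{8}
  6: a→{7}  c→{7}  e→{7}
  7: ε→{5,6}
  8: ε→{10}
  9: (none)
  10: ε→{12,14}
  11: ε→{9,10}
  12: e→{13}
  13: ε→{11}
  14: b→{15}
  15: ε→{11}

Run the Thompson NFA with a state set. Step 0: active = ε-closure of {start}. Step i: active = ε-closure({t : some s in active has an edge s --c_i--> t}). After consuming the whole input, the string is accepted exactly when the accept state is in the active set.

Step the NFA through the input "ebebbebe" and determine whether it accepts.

start: ε-closure({0}) = {0}
'e' @ 1: {1,2}
'b' @ 2: {3,4,5,6,8,10,12,14}
'e' @ 3: {5,6,7,8,9,10,11,12,13,14}  [accepting]
'b' @ 4: {9,10,11,12,14,15}  [accepting]
'b' @ 5: {9,10,11,12,14,15}  [accepting]
'e' @ 6: {9,10,11,12,13,14}  [accepting]
'b' @ 7: {9,10,11,12,14,15}  [accepting]
'e' @ 8: {9,10,11,12,13,14}  [accepting]
final: {9,10,11,12,13,14}; accept 9 in set

Answer: ACCEPT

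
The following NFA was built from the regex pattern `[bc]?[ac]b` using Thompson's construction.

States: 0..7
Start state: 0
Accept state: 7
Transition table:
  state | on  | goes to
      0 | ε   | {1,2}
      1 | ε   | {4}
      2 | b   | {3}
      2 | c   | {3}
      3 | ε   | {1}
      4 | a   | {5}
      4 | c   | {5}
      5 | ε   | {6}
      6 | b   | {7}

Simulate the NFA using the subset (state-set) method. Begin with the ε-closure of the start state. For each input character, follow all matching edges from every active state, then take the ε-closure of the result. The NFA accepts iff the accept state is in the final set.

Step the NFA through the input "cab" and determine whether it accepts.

Answer: ACCEPT

Steps:
start: ε-closure({0}) = {0,1,2,4}
'c' @ 1: {1,3,4,5,6}
'a' @ 2: {5,6}
'b' @ 3: {7}  (accept∈set)
end set {7} — state 7 in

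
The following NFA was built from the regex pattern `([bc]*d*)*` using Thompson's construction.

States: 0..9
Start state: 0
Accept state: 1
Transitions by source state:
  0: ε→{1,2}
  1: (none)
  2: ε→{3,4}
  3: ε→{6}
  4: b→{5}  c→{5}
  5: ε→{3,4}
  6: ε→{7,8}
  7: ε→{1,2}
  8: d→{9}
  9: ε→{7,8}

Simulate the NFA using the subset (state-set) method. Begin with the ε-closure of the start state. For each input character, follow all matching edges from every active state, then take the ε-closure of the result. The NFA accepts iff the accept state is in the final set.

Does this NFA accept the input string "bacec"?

Answer: REJECT

Steps:
initial (ε-close {0}): {0,1,2,3,4,6,7,8}
'b' @ 1: {1,2,3,4,5,6,7,8}  ✓accept
'a' @ 2: {}  — dead — no transitions
rest 'cec' ignored (set empty)
after full input: {}  (accept=1 not in)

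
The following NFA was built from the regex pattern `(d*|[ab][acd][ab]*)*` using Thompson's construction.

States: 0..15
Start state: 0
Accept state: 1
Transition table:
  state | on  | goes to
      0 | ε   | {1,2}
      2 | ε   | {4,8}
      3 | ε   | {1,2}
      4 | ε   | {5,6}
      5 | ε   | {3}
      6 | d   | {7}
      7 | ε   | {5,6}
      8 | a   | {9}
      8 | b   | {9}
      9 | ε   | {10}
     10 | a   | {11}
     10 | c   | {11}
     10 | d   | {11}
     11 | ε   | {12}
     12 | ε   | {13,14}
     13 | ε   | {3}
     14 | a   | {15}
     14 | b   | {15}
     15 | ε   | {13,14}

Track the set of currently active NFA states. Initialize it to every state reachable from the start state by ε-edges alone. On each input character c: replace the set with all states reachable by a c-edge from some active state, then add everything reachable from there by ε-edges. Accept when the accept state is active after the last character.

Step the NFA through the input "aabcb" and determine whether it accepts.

Answer: ACCEPT

Derivation:
initial (ε-close {0}): {0,1,2,3,4,5,6,8}
'a' @ 1: {9,10}
'a' @ 2: {1,2,3,4,5,6,8,11,12,13,14}  (accept∈set)
'b' @ 3: {1,2,3,4,5,6,8,9,10,13,14,15}  (accept∈set)
'c' @ 4: {1,2,3,4,5,6,8,11,12,13,14}  (accept∈set)
'b' @ 5: {1,2,3,4,5,6,8,9,10,13,14,15}  (accept∈set)
final: {1,2,3,4,5,6,8,9,10,13,14,15}; accept 1 in set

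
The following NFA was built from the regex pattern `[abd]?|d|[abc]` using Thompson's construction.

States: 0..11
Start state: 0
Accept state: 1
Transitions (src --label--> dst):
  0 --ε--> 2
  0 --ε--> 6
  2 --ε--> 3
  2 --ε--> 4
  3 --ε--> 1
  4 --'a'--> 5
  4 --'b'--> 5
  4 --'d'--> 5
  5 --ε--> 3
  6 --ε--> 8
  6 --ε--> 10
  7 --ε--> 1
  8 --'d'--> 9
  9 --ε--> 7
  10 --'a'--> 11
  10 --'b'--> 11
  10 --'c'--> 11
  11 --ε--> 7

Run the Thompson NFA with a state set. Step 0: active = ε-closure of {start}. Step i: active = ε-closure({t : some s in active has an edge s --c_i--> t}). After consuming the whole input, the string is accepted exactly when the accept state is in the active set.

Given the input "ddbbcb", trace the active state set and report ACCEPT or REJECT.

S₀ = ε-closure({0}) = {0,1,2,3,4,6,8,10}
'd' @ 1: {1,3,5,7,9}  ✓accept
'd' @ 2: {}  — state set empty
rest 'bbcb' ignored (set empty)
final: {}; accept 1 not in set

Answer: REJECT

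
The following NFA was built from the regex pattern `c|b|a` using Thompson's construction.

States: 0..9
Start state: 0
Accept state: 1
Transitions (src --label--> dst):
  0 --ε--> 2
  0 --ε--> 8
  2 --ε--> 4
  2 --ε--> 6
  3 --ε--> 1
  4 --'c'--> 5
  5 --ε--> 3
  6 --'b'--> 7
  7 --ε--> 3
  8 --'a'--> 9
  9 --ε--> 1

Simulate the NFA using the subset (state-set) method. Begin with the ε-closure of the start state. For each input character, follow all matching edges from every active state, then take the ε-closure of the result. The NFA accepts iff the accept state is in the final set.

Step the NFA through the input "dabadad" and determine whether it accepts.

Answer: REJECT

Trace:
start: ε-closure({0}) = {0,2,4,6,8}
'd' @ 1: {}  — state set empty
rest 'abadad' ignored (set empty)
final: {}; accept 1 not in set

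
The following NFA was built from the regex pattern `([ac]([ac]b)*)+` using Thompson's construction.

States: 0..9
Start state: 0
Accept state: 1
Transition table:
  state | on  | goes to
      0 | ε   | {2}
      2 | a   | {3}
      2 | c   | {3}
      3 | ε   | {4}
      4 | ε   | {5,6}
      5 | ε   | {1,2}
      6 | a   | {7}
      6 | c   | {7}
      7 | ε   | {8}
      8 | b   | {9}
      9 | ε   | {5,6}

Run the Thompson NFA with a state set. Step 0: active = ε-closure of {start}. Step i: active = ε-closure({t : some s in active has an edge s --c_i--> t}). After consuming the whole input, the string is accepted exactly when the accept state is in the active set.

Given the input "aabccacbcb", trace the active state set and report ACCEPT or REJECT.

Answer: ACCEPT

Steps:
start: ε-closure({0}) = {0,2}
'a' @ 1: {1,2,3,4,5,6}  (accept∈set)
'a' @ 2: {1,2,3,4,5,6,7,8}  (accept∈set)
'b' @ 3: {1,2,5,6,9}  (accept∈set)
'c' @ 4: {1,2,3,4,5,6,7,8}  (accept∈set)
'c' @ 5: {1,2,3,4,5,6,7,8}  (accept∈set)
'a' @ 6: {1,2,3,4,5,6,7,8}  (accept∈set)
'c' @ 7: {1,2,3,4,5,6,7,8}  (accept∈set)
'b' @ 8: {1,2,5,6,9}  (accept∈set)
'c' @ 9: {1,2,3,4,5,6,7,8}  (accept∈set)
'b' @ 10: {1,2,5,6,9}  (accept∈set)
final: {1,2,5,6,9}; accept 1 in set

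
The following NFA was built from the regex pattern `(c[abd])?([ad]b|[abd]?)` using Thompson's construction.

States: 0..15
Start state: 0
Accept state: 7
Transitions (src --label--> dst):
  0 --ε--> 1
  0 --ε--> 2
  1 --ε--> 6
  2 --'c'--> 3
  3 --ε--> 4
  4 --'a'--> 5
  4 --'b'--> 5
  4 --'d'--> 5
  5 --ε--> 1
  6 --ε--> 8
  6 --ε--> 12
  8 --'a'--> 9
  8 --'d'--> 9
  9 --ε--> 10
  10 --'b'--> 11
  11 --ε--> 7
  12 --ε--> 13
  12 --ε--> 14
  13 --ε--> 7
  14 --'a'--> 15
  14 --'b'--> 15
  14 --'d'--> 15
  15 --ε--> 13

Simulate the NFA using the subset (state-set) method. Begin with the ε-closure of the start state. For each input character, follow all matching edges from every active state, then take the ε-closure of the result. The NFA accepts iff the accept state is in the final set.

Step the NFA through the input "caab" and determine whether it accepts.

initial (ε-close {0}): {0,1,2,6,7,8,12,13,14}
'c' @ 1: {3,4}
'a' @ 2: {1,5,6,7,8,12,13,14}  ✓accept
'a' @ 3: {7,9,10,13,15}  ✓accept
'b' @ 4: {7,11}  ✓accept
after full input: {7,11}  (accept=7 in)

Answer: ACCEPT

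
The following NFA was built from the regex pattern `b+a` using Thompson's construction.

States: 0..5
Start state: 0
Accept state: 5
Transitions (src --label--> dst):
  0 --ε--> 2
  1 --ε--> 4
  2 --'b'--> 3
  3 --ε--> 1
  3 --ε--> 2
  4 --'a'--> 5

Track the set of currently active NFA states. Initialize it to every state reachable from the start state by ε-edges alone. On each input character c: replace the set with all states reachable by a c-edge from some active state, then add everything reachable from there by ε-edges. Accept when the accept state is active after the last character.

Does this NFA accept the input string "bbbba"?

Answer: ACCEPT

Steps:
start: ε-closure({0}) = {0,2}
'b' @ 1: {1,2,3,4}
'b' @ 2: {1,2,3,4}
'b' @ 3: {1,2,3,4}
'b' @ 4: {1,2,3,4}
'a' @ 5: {5}  [accepting]
end set {5} — state 5 in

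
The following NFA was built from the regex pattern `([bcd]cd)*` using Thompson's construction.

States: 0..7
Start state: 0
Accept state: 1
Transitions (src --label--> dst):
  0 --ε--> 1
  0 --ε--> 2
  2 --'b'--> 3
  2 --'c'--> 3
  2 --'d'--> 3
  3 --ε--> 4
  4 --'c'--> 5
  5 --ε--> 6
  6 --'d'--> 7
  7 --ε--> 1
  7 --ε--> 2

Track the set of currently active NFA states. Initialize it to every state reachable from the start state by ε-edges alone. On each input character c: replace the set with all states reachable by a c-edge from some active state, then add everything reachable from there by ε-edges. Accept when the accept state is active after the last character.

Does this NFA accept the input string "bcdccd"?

Answer: ACCEPT

Trace:
initial (ε-close {0}): {0,1,2}
'b' @ 1: {3,4}
'c' @ 2: {5,6}
'd' @ 3: {1,2,7}  ✓accept
'c' @ 4: {3,4}
'c' @ 5: {5,6}
'd' @ 6: {1,2,7}  ✓accept
end set {1,2,7} — state 1 in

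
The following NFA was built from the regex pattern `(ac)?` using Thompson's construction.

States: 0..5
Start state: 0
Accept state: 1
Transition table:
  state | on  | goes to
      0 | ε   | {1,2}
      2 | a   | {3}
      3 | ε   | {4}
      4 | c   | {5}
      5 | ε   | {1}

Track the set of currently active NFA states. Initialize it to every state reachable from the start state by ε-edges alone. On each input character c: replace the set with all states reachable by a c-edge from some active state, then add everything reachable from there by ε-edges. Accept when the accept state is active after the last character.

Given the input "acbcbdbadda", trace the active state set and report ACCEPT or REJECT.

Answer: REJECT

Trace:
start: ε-closure({0}) = {0,1,2}
'a' @ 1: {3,4}
'c' @ 2: {1,5}  ✓accept
'b' @ 3: {}  — dead — no transitions
rest 'cbdbadda' ignored (set empty)
end set {} — state 1 not in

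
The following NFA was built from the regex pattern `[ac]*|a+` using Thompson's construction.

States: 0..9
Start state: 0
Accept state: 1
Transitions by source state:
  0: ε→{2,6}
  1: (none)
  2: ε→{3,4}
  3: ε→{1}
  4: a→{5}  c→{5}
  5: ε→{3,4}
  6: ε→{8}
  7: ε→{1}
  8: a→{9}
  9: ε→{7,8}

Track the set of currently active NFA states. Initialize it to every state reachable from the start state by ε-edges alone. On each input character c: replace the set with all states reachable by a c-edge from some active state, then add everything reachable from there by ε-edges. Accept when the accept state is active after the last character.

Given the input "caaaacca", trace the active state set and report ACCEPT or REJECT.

Answer: ACCEPT

Derivation:
initial (ε-close {0}): {0,1,2,3,4,6,8}
'c' @ 1: {1,3,4,5}  (accept∈set)
'a' @ 2: {1,3,4,5}  (accept∈set)
'a' @ 3: {1,3,4,5}  (accept∈set)
'a' @ 4: {1,3,4,5}  (accept∈set)
'a' @ 5: {1,3,4,5}  (accept∈set)
'c' @ 6: {1,3,4,5}  (accept∈set)
'c' @ 7: {1,3,4,5}  (accept∈set)
'a' @ 8: {1,3,4,5}  (accept∈set)
end set {1,3,4,5} — state 1 in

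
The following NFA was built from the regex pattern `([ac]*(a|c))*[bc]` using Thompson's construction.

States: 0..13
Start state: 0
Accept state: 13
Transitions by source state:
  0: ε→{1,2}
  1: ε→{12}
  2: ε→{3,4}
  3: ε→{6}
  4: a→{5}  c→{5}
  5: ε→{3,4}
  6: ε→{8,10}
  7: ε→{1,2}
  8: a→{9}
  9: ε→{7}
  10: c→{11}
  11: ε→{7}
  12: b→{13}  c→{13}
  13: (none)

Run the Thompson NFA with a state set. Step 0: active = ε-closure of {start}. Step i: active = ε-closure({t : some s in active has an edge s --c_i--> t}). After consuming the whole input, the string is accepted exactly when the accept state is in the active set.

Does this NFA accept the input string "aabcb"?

Answer: REJECT

Trace:
start: ε-closure({0}) = {0,1,2,3,4,6,8,10,12}
'a' @ 1: {1,2,3,4,5,6,7,8,9,10,12}
'a' @ 2: {1,2,3,4,5,6,7,8,9,10,12}
'b' @ 3: {13}  ✓accept
'c' @ 4: {}  — no active states
rest 'b' ignored (set empty)
final: {}; accept 13 not in set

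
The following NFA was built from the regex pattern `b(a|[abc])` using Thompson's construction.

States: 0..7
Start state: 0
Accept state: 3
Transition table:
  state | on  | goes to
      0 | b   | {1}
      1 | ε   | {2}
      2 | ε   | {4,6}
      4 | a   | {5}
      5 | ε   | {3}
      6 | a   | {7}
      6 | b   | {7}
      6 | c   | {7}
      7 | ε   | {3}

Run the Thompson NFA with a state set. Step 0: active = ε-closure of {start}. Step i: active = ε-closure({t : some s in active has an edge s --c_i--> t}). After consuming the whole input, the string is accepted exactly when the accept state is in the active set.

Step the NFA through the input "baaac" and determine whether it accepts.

S₀ = ε-closure({0}) = {0}
'b' @ 1: {1,2,4,6}
'a' @ 2: {3,5,7}  ✓accept
'a' @ 3: {}  — dead — no transitions
rest 'ac' ignored (set empty)
final: {}; accept 3 not in set

Answer: REJECT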